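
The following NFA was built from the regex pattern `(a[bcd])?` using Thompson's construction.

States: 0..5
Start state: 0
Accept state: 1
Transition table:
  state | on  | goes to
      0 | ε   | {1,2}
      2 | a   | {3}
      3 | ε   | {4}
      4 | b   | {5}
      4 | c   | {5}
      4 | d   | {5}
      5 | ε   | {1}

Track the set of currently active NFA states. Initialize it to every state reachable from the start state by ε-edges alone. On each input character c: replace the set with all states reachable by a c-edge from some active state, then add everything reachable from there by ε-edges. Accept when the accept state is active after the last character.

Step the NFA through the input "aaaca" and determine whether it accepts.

S₀ = ε-closure({0}) = {0,1,2}
'a' @ 1: {3,4}
'a' @ 2: {}  — state set empty
rest 'aca' ignored (set empty)
end set {} — state 1 not in

Answer: REJECT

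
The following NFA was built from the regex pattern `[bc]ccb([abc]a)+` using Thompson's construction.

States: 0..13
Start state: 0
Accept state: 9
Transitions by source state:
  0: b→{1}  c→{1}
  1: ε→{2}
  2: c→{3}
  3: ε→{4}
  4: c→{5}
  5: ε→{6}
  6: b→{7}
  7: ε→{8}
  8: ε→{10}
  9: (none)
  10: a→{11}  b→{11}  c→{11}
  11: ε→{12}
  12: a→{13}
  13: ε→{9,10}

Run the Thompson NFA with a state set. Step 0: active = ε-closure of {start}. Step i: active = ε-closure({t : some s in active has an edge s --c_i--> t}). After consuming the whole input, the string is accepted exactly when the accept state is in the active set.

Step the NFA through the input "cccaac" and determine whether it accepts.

Answer: REJECT

Derivation:
initial (ε-close {0}): {0}
'c' @ 1: {1,2}
'c' @ 2: {3,4}
'c' @ 3: {5,6}
'a' @ 4: {}  — state set empty
rest 'ac' ignored (set empty)
after full input: {}  (accept=9 not in)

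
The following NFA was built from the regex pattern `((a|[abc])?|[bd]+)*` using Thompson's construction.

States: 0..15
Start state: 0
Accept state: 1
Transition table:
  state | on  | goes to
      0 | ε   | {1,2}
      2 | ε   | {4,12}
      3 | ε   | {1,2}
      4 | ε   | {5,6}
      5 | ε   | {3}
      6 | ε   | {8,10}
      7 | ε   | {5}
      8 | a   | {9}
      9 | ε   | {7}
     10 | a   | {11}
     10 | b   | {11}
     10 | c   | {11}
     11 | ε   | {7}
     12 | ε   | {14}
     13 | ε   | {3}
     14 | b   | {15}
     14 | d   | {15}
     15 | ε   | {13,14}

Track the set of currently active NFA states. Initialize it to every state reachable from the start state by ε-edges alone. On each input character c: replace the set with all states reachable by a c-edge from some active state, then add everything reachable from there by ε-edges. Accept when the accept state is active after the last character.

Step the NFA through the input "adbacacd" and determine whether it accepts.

Answer: ACCEPT

Steps:
initial (ε-close {0}): {0,1,2,3,4,5,6,8,10,12,14}
'a' @ 1: {1,2,3,4,5,6,7,8,9,10,11,12,14}  (accept∈set)
'd' @ 2: {1,2,3,4,5,6,8,10,12,13,14,15}  (accept∈set)
'b' @ 3: {1,2,3,4,5,6,7,8,10,11,12,13,14,15}  (accept∈set)
'a' @ 4: {1,2,3,4,5,6,7,8,9,10,11,12,14}  (accept∈set)
'c' @ 5: {1,2,3,4,5,6,7,8,10,11,12,14}  (accept∈set)
'a' @ 6: {1,2,3,4,5,6,7,8,9,10,11,12,14}  (accept∈set)
'c' @ 7: {1,2,3,4,5,6,7,8,10,11,12,14}  (accept∈set)
'd' @ 8: {1,2,3,4,5,6,8,10,12,13,14,15}  (accept∈set)
end set {1,2,3,4,5,6,8,10,12,13,14,15} — state 1 in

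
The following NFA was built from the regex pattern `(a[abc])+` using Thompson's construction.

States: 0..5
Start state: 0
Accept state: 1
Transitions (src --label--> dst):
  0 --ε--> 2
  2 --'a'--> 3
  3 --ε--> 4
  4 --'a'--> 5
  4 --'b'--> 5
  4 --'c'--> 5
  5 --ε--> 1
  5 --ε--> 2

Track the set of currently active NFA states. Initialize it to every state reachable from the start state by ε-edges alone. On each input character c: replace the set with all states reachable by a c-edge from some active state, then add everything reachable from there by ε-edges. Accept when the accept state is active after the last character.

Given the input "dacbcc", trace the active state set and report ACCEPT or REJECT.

Answer: REJECT

Trace:
initial (ε-close {0}): {0,2}
'd' @ 1: {}  — no active states
rest 'acbcc' ignored (set empty)
final: {}; accept 1 not in set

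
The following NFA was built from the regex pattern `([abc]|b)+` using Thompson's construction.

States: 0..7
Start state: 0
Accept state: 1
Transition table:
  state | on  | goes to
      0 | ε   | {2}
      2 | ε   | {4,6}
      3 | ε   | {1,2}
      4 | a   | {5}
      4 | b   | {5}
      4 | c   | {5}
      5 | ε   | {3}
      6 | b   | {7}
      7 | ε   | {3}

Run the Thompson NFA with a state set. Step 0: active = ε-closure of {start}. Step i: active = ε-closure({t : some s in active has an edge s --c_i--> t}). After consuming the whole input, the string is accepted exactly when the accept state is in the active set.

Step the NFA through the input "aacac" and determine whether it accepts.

Answer: ACCEPT

Steps:
start: ε-closure({0}) = {0,2,4,6}
'a' @ 1: {1,2,3,4,5,6}  (accept∈set)
'a' @ 2: {1,2,3,4,5,6}  (accept∈set)
'c' @ 3: {1,2,3,4,5,6}  (accept∈set)
'a' @ 4: {1,2,3,4,5,6}  (accept∈set)
'c' @ 5: {1,2,3,4,5,6}  (accept∈set)
after full input: {1,2,3,4,5,6}  (accept=1 in)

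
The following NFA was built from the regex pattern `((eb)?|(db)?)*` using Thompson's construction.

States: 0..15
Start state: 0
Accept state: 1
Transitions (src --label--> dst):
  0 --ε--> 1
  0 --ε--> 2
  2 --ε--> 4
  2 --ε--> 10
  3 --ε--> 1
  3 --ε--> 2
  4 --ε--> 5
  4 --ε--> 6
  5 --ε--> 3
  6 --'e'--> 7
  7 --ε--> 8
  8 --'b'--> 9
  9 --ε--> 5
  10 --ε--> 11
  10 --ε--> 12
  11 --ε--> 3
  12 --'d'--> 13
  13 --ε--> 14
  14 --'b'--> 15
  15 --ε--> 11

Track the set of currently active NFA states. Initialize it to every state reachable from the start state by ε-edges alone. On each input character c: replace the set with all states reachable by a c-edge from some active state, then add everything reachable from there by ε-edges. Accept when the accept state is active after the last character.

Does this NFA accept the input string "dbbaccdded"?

initial (ε-close {0}): {0,1,2,3,4,5,6,10,11,12}
'd' @ 1: {13,14}
'b' @ 2: {1,2,3,4,5,6,10,11,12,15}  (accept∈set)
'b' @ 3: {}  — dead — no transitions
rest 'accdded' ignored (set empty)
end set {} — state 1 not in

Answer: REJECT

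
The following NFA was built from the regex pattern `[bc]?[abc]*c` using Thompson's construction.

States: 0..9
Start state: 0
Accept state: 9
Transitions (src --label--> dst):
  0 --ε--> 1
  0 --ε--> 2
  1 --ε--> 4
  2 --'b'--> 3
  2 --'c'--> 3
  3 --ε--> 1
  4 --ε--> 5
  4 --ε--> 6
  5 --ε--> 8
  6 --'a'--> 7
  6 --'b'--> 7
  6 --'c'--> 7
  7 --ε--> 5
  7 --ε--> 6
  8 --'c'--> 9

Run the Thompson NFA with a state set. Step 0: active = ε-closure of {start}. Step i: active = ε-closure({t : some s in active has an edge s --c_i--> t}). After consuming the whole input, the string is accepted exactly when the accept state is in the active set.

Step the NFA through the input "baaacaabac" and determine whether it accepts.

Answer: ACCEPT

Steps:
S₀ = ε-closure({0}) = {0,1,2,4,5,6,8}
'b' @ 1: {1,3,4,5,6,7,8}
'a' @ 2: {5,6,7,8}
'a' @ 3: {5,6,7,8}
'a' @ 4: {5,6,7,8}
'c' @ 5: {5,6,7,8,9}  [accepting]
'a' @ 6: {5,6,7,8}
'a' @ 7: {5,6,7,8}
'b' @ 8: {5,6,7,8}
'a' @ 9: {5,6,7,8}
'c' @ 10: {5,6,7,8,9}  [accepting]
end set {5,6,7,8,9} — state 9 in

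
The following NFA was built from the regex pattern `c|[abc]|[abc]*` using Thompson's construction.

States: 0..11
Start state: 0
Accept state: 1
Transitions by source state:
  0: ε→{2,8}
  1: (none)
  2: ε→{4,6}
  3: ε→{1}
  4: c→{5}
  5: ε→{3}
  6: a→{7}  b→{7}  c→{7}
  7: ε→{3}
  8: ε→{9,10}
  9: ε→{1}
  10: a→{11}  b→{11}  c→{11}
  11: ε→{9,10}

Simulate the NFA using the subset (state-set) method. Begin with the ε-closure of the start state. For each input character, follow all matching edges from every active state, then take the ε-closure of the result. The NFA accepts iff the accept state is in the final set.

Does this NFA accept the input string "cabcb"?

initial (ε-close {0}): {0,1,2,4,6,8,9,10}
'c' @ 1: {1,3,5,7,9,10,11}  ✓accept
'a' @ 2: {1,9,10,11}  ✓accept
'b' @ 3: {1,9,10,11}  ✓accept
'c' @ 4: {1,9,10,11}  ✓accept
'b' @ 5: {1,9,10,11}  ✓accept
final: {1,9,10,11}; accept 1 in set

Answer: ACCEPT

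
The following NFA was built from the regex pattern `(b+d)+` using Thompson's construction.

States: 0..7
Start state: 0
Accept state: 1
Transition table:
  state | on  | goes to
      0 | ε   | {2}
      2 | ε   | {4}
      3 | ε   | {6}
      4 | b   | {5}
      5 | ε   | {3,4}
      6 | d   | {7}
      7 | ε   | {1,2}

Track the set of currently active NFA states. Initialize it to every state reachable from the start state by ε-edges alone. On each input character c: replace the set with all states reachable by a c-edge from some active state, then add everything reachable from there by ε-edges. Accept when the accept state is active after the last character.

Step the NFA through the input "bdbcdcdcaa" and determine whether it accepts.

S₀ = ε-closure({0}) = {0,2,4}
'b' @ 1: {3,4,5,6}
'd' @ 2: {1,2,4,7}  ✓accept
'b' @ 3: {3,4,5,6}
'c' @ 4: {}  — no active states
rest 'dcdcaa' ignored (set empty)
after full input: {}  (accept=1 not in)

Answer: REJECT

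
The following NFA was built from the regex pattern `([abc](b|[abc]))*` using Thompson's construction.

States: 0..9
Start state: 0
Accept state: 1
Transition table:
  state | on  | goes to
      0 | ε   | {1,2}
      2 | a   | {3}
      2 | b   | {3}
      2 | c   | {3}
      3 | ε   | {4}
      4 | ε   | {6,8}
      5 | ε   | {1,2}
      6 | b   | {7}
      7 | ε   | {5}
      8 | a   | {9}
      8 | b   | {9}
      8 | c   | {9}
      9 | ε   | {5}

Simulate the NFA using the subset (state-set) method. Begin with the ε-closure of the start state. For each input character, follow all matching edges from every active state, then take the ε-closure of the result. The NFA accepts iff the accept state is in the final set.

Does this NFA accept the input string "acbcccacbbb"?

Answer: REJECT

Derivation:
S₀ = ε-closure({0}) = {0,1,2}
'a' @ 1: {3,4,6,8}
'c' @ 2: {1,2,5,9}  ✓accept
'b' @ 3: {3,4,6,8}
'c' @ 4: {1,2,5,9}  ✓accept
'c' @ 5: {3,4,6,8}
'c' @ 6: {1,2,5,9}  ✓accept
'a' @ 7: {3,4,6,8}
'c' @ 8: {1,2,5,9}  ✓accept
'b' @ 9: {3,4,6,8}
'b' @ 10: {1,2,5,7,9}  ✓accept
'b' @ 11: {3,4,6,8}
after full input: {3,4,6,8}  (accept=1 not in)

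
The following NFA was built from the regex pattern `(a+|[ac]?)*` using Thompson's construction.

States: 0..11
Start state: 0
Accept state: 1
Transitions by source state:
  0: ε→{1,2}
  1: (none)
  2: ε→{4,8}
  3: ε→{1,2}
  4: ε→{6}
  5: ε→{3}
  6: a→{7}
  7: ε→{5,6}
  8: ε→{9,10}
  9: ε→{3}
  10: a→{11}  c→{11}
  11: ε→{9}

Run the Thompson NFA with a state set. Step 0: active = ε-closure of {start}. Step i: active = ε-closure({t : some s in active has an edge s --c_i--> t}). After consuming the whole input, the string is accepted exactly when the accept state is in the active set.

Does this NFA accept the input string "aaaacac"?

S₀ = ε-closure({0}) = {0,1,2,3,4,6,8,9,10}
'a' @ 1: {1,2,3,4,5,6,7,8,9,10,11}  [accepting]
'a' @ 2: {1,2,3,4,5,6,7,8,9,10,11}  [accepting]
'a' @ 3: {1,2,3,4,5,6,7,8,9,10,11}  [accepting]
'a' @ 4: {1,2,3,4,5,6,7,8,9,10,11}  [accepting]
'c' @ 5: {1,2,3,4,6,8,9,10,11}  [accepting]
'a' @ 6: {1,2,3,4,5,6,7,8,9,10,11}  [accepting]
'c' @ 7: {1,2,3,4,6,8,9,10,11}  [accepting]
end set {1,2,3,4,6,8,9,10,11} — state 1 in

Answer: ACCEPT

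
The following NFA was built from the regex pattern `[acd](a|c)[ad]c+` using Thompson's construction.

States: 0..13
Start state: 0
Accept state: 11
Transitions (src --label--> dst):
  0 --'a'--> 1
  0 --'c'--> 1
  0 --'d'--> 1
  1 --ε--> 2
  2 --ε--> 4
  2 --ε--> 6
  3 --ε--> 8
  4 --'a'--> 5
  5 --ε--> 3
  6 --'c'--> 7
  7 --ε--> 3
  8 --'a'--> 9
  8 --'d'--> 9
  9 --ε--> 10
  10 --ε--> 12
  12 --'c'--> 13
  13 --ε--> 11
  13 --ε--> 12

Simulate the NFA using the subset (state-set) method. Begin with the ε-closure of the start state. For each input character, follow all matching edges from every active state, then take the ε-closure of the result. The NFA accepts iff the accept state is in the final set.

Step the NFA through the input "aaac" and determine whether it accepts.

Answer: ACCEPT

Derivation:
start: ε-closure({0}) = {0}
'a' @ 1: {1,2,4,6}
'a' @ 2: {3,5,8}
'a' @ 3: {9,10,12}
'c' @ 4: {11,12,13}  [accepting]
final: {11,12,13}; accept 11 in set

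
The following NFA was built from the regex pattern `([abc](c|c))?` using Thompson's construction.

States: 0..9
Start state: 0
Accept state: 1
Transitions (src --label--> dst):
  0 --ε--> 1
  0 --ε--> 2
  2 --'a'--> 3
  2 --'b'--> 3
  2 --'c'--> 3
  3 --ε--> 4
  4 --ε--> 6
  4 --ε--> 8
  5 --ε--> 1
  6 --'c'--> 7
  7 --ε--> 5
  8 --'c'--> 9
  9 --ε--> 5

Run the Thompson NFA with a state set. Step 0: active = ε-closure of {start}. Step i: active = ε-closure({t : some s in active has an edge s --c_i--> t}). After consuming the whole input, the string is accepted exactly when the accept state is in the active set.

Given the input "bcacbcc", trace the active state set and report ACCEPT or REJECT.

Answer: REJECT

Steps:
initial (ε-close {0}): {0,1,2}
'b' @ 1: {3,4,6,8}
'c' @ 2: {1,5,7,9}  (accept∈set)
'a' @ 3: {}  — dead — no transitions
rest 'cbcc' ignored (set empty)
final: {}; accept 1 not in set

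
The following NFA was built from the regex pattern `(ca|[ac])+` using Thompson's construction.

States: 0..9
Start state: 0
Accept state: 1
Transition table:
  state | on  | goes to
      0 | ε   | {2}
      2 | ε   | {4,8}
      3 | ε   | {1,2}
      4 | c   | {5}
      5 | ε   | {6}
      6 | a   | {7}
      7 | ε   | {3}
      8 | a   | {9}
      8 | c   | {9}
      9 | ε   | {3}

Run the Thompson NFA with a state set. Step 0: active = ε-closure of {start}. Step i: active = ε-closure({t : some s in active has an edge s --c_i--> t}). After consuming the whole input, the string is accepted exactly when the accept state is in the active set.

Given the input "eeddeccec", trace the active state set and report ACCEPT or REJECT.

Answer: REJECT

Steps:
S₀ = ε-closure({0}) = {0,2,4,8}
'e' @ 1: {}  — state set empty
rest 'eddeccec' ignored (set empty)
final: {}; accept 1 not in set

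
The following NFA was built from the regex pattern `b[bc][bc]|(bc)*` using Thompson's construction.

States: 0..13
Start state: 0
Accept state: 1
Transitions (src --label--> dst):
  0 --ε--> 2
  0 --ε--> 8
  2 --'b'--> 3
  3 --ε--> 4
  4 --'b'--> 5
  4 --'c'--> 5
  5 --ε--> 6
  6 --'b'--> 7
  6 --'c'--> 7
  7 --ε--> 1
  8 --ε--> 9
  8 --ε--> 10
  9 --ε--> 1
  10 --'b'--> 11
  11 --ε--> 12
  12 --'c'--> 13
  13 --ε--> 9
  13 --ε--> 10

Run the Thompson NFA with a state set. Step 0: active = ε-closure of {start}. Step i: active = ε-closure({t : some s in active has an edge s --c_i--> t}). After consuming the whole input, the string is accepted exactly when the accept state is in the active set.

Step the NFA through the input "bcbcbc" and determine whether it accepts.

initial (ε-close {0}): {0,1,2,8,9,10}
'b' @ 1: {3,4,11,12}
'c' @ 2: {1,5,6,9,10,13}  ✓accept
'b' @ 3: {1,7,11,12}  ✓accept
'c' @ 4: {1,9,10,13}  ✓accept
'b' @ 5: {11,12}
'c' @ 6: {1,9,10,13}  ✓accept
final: {1,9,10,13}; accept 1 in set

Answer: ACCEPT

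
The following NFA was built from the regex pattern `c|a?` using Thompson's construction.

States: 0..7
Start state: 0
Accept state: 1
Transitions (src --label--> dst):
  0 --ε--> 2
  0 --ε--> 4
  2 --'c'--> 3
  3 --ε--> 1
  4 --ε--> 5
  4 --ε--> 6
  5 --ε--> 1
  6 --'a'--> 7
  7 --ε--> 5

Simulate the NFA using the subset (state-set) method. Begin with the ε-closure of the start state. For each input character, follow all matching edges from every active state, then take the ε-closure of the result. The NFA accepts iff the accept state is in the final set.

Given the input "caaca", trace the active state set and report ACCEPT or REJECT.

start: ε-closure({0}) = {0,1,2,4,5,6}
'c' @ 1: {1,3}  (accept∈set)
'a' @ 2: {}  — dead — no transitions
rest 'aca' ignored (set empty)
after full input: {}  (accept=1 not in)

Answer: REJECT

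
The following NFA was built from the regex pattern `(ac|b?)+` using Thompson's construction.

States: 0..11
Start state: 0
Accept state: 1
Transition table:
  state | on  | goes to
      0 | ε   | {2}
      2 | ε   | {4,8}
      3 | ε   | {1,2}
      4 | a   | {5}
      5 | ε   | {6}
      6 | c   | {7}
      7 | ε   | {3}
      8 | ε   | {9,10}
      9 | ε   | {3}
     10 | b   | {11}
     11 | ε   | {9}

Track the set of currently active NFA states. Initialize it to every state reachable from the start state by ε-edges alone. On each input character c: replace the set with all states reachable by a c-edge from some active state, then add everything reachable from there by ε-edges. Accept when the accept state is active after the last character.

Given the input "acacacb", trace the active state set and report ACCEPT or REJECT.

Answer: ACCEPT

Derivation:
S₀ = ε-closure({0}) = {0,1,2,3,4,8,9,10}
'a' @ 1: {5,6}
'c' @ 2: {1,2,3,4,7,8,9,10}  (accept∈set)
'a' @ 3: {5,6}
'c' @ 4: {1,2,3,4,7,8,9,10}  (accept∈set)
'a' @ 5: {5,6}
'c' @ 6: {1,2,3,4,7,8,9,10}  (accept∈set)
'b' @ 7: {1,2,3,4,8,9,10,11}  (accept∈set)
end set {1,2,3,4,8,9,10,11} — state 1 in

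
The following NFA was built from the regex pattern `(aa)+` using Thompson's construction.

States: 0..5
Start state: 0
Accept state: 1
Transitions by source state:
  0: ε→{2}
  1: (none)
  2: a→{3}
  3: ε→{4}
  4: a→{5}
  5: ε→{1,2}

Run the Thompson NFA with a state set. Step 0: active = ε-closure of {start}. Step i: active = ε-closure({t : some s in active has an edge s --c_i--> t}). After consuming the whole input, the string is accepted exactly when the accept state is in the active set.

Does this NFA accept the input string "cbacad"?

Answer: REJECT

Steps:
S₀ = ε-closure({0}) = {0,2}
'c' @ 1: {}  — no active states
rest 'bacad' ignored (set empty)
after full input: {}  (accept=1 not in)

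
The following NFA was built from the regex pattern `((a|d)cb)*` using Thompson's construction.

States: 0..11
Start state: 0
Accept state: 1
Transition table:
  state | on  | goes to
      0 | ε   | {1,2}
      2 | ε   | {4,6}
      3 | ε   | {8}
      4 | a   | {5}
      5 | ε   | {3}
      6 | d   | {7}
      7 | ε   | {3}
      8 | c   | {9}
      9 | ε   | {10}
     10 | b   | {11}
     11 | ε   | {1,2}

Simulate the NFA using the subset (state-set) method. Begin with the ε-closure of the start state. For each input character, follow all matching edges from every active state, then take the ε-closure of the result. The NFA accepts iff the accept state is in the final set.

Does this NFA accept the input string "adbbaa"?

start: ε-closure({0}) = {0,1,2,4,6}
'a' @ 1: {3,5,8}
'd' @ 2: {}  — dead — no transitions
rest 'bbaa' ignored (set empty)
end set {} — state 1 not in

Answer: REJECT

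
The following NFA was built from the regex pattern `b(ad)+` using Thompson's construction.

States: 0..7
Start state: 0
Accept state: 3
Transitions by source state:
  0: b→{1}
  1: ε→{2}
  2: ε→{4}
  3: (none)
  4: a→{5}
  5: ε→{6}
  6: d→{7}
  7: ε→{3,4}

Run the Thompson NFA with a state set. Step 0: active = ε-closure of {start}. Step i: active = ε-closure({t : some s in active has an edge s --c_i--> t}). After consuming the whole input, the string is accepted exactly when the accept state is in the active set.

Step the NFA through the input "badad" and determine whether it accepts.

Answer: ACCEPT

Steps:
start: ε-closure({0}) = {0}
'b' @ 1: {1,2,4}
'a' @ 2: {5,6}
'd' @ 3: {3,4,7}  [accepting]
'a' @ 4: {5,6}
'd' @ 5: {3,4,7}  [accepting]
final: {3,4,7}; accept 3 in set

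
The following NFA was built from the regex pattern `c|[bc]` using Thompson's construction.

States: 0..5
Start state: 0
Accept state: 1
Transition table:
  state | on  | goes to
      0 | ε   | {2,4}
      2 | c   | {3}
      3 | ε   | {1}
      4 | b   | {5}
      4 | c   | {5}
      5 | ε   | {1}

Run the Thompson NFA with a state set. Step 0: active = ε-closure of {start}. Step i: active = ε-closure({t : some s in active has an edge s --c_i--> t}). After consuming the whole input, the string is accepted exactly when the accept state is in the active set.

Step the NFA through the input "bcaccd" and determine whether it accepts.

start: ε-closure({0}) = {0,2,4}
'b' @ 1: {1,5}  (accept∈set)
'c' @ 2: {}  — no active states
rest 'accd' ignored (set empty)
final: {}; accept 1 not in set

Answer: REJECT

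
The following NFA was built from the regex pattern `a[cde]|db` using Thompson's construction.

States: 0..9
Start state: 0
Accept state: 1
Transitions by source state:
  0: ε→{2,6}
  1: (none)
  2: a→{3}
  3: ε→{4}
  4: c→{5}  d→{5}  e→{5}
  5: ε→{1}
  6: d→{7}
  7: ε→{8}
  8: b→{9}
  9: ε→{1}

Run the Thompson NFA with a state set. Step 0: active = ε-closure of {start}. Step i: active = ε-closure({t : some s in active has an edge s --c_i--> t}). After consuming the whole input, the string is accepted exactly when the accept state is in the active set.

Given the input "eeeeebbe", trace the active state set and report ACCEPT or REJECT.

S₀ = ε-closure({0}) = {0,2,6}
'e' @ 1: {}  — state set empty
rest 'eeeebbe' ignored (set empty)
end set {} — state 1 not in

Answer: REJECT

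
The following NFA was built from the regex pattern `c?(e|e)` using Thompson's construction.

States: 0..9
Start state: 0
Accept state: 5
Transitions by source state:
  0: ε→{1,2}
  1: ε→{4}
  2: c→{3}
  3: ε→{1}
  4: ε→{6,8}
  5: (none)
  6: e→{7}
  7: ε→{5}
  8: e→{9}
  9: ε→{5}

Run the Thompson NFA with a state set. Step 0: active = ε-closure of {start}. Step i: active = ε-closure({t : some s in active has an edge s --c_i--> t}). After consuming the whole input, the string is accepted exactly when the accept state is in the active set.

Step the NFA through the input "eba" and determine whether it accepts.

Answer: REJECT

Steps:
initial (ε-close {0}): {0,1,2,4,6,8}
'e' @ 1: {5,7,9}  [accepting]
'b' @ 2: {}  — dead — no transitions
rest 'a' ignored (set empty)
after full input: {}  (accept=5 not in)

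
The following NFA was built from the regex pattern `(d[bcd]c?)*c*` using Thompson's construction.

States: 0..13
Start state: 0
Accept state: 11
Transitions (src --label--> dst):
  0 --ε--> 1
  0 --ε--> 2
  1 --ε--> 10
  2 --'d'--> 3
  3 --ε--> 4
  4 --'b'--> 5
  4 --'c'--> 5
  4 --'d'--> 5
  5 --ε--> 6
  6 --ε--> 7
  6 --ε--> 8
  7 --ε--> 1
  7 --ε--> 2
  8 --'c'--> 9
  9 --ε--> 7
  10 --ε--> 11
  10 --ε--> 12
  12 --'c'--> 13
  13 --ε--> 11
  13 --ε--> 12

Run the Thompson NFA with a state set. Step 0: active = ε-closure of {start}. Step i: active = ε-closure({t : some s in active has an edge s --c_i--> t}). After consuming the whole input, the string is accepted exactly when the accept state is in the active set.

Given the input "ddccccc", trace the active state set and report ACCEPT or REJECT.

S₀ = ε-closure({0}) = {0,1,2,10,11,12}
'd' @ 1: {3,4}
'd' @ 2: {1,2,5,6,7,8,10,11,12}  ✓accept
'c' @ 3: {1,2,7,9,10,11,12,13}  ✓accept
'c' @ 4: {11,12,13}  ✓accept
'c' @ 5: {11,12,13}  ✓accept
'c' @ 6: {11,12,13}  ✓accept
'c' @ 7: {11,12,13}  ✓accept
final: {11,12,13}; accept 11 in set

Answer: ACCEPT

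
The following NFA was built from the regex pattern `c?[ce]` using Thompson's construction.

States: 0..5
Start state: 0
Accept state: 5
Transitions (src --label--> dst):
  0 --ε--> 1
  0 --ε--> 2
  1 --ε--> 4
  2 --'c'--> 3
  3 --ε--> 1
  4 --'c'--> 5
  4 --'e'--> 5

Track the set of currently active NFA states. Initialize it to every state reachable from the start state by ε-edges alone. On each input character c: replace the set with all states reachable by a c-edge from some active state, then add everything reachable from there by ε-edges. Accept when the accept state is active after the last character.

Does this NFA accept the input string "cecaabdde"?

Answer: REJECT

Trace:
start: ε-closure({0}) = {0,1,2,4}
'c' @ 1: {1,3,4,5}  ✓accept
'e' @ 2: {5}  ✓accept
'c' @ 3: {}  — no active states
rest 'aabdde' ignored (set empty)
after full input: {}  (accept=5 not in)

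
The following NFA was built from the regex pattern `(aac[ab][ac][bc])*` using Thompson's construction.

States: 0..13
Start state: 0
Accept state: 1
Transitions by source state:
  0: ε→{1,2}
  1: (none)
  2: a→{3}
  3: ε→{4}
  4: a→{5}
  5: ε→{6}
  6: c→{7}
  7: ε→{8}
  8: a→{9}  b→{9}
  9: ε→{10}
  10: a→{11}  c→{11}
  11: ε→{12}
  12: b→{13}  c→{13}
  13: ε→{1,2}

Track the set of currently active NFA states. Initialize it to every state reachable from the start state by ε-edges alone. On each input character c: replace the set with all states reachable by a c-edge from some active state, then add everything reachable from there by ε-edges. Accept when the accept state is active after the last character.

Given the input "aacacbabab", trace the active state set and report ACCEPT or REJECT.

Answer: REJECT

Trace:
initial (ε-close {0}): {0,1,2}
'a' @ 1: {3,4}
'a' @ 2: {5,6}
'c' @ 3: {7,8}
'a' @ 4: {9,10}
'c' @ 5: {11,12}
'b' @ 6: {1,2,13}  ✓accept
'a' @ 7: {3,4}
'b' @ 8: {}  — dead — no transitions
rest 'ab' ignored (set empty)
final: {}; accept 1 not in set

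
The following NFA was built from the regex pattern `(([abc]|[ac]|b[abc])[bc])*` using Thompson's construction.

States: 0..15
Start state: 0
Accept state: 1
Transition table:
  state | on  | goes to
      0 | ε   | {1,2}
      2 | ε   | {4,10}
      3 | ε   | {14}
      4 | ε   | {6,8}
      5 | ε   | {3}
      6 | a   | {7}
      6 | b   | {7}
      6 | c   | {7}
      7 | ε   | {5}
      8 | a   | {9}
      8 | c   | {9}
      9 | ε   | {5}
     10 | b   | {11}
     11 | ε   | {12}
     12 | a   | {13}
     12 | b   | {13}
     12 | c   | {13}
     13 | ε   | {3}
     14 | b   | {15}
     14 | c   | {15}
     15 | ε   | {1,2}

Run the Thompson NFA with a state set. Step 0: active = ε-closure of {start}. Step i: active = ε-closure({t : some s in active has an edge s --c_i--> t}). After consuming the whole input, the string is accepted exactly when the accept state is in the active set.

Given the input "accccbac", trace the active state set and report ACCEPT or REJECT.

S₀ = ε-closure({0}) = {0,1,2,4,6,8,10}
'a' @ 1: {3,5,7,9,14}
'c' @ 2: {1,2,4,6,8,10,15}  [accepting]
'c' @ 3: {3,5,7,9,14}
'c' @ 4: {1,2,4,6,8,10,15}  [accepting]
'c' @ 5: {3,5,7,9,14}
'b' @ 6: {1,2,4,6,8,10,15}  [accepting]
'a' @ 7: {3,5,7,9,14}
'c' @ 8: {1,2,4,6,8,10,15}  [accepting]
end set {1,2,4,6,8,10,15} — state 1 in

Answer: ACCEPT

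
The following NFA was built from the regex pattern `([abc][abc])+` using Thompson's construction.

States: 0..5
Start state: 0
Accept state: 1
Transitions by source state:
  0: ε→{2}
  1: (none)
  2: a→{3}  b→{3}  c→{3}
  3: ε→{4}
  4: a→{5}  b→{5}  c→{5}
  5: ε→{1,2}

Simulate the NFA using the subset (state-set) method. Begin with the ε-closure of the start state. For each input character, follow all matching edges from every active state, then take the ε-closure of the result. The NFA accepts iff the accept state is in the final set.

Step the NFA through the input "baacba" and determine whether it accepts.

S₀ = ε-closure({0}) = {0,2}
'b' @ 1: {3,4}
'a' @ 2: {1,2,5}  ✓accept
'a' @ 3: {3,4}
'c' @ 4: {1,2,5}  ✓accept
'b' @ 5: {3,4}
'a' @ 6: {1,2,5}  ✓accept
end set {1,2,5} — state 1 in

Answer: ACCEPT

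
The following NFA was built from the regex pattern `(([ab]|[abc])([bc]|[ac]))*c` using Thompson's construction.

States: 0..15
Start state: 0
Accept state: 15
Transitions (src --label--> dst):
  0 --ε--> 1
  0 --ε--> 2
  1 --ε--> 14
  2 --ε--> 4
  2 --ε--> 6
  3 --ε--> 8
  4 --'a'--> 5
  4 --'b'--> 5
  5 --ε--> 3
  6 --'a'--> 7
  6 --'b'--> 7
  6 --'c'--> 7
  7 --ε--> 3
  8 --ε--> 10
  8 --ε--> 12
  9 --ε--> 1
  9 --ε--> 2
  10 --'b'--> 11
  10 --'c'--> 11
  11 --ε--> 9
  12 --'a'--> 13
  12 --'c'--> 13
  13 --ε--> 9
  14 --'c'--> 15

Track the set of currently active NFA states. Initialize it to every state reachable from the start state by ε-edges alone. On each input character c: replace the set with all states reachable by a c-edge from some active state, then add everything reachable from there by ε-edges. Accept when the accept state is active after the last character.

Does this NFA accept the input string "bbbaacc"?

initial (ε-close {0}): {0,1,2,4,6,14}
'b' @ 1: {3,5,7,8,10,12}
'b' @ 2: {1,2,4,6,9,11,14}
'b' @ 3: {3,5,7,8,10,12}
'a' @ 4: {1,2,4,6,9,13,14}
'a' @ 5: {3,5,7,8,10,12}
'c' @ 6: {1,2,4,6,9,11,13,14}
'c' @ 7: {3,7,8,10,12,15}  ✓accept
end set {3,7,8,10,12,15} — state 15 in

Answer: ACCEPT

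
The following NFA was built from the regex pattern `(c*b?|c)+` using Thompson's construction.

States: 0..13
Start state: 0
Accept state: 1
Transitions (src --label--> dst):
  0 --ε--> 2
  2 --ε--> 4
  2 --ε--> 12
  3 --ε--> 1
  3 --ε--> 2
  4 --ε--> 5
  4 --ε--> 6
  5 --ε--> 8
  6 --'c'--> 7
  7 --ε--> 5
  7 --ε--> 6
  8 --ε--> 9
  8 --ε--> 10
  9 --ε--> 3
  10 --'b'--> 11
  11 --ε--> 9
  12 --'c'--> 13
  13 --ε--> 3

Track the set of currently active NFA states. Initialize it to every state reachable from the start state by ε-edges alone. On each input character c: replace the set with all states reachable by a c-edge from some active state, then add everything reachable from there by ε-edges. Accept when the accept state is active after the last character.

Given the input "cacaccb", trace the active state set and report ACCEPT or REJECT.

Answer: REJECT

Derivation:
start: ε-closure({0}) = {0,1,2,3,4,5,6,8,9,10,12}
'c' @ 1: {1,2,3,4,5,6,7,8,9,10,12,13}  ✓accept
'a' @ 2: {}  — dead — no transitions
rest 'caccb' ignored (set empty)
end set {} — state 1 not in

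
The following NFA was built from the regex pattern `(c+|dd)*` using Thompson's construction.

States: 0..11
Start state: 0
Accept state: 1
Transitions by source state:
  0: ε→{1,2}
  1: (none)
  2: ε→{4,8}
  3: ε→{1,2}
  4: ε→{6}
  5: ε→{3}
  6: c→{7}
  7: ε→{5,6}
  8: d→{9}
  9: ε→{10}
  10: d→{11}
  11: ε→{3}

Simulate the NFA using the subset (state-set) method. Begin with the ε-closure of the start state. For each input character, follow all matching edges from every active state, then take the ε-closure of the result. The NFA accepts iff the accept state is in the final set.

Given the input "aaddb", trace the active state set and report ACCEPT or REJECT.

start: ε-closure({0}) = {0,1,2,4,6,8}
'a' @ 1: {}  — no active states
rest 'addb' ignored (set empty)
after full input: {}  (accept=1 not in)

Answer: REJECT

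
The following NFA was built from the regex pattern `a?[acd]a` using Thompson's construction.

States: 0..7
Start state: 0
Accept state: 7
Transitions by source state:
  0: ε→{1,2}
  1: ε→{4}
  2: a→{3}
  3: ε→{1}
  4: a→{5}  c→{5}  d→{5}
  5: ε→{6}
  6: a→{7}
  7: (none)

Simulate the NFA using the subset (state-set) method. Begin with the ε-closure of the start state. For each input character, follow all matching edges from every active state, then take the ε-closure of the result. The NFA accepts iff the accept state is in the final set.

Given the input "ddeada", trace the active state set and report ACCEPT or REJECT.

Answer: REJECT

Trace:
initial (ε-close {0}): {0,1,2,4}
'd' @ 1: {5,6}
'd' @ 2: {}  — no active states
rest 'eada' ignored (set empty)
end set {} — state 7 not in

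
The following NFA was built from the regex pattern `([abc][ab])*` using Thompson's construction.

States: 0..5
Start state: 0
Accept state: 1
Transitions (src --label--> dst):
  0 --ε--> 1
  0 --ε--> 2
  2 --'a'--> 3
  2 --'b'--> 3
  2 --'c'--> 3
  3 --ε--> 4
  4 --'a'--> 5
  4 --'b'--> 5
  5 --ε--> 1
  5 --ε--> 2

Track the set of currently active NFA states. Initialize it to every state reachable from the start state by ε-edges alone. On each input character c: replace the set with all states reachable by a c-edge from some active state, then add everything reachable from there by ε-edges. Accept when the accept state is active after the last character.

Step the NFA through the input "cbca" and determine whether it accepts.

start: ε-closure({0}) = {0,1,2}
'c' @ 1: {3,4}
'b' @ 2: {1,2,5}  ✓accept
'c' @ 3: {3,4}
'a' @ 4: {1,2,5}  ✓accept
final: {1,2,5}; accept 1 in set

Answer: ACCEPT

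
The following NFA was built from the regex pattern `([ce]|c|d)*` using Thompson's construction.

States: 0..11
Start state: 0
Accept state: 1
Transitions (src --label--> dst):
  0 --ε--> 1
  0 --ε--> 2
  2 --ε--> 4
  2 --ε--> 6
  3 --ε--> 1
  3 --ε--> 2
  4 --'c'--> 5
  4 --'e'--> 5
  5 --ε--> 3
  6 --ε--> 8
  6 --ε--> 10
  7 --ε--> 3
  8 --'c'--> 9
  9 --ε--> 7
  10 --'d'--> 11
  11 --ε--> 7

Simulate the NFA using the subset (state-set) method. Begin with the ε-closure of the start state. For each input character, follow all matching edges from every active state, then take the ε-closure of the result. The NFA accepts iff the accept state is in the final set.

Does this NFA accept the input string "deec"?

Answer: ACCEPT

Steps:
initial (ε-close {0}): {0,1,2,4,6,8,10}
'd' @ 1: {1,2,3,4,6,7,8,10,11}  ✓accept
'e' @ 2: {1,2,3,4,5,6,8,10}  ✓accept
'e' @ 3: {1,2,3,4,5,6,8,10}  ✓accept
'c' @ 4: {1,2,3,4,5,6,7,8,9,10}  ✓accept
after full input: {1,2,3,4,5,6,7,8,9,10}  (accept=1 in)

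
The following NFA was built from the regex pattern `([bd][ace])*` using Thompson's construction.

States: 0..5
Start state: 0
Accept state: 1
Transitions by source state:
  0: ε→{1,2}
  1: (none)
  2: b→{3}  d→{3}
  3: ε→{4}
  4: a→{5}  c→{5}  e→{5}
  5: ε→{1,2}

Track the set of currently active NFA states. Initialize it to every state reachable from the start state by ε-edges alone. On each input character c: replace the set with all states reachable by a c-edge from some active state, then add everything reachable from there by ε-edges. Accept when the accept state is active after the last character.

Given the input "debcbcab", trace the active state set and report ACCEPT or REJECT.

start: ε-closure({0}) = {0,1,2}
'd' @ 1: {3,4}
'e' @ 2: {1,2,5}  ✓accept
'b' @ 3: {3,4}
'c' @ 4: {1,2,5}  ✓accept
'b' @ 5: {3,4}
'c' @ 6: {1,2,5}  ✓accept
'a' @ 7: {}  — state set empty
rest 'b' ignored (set empty)
end set {} — state 1 not in

Answer: REJECT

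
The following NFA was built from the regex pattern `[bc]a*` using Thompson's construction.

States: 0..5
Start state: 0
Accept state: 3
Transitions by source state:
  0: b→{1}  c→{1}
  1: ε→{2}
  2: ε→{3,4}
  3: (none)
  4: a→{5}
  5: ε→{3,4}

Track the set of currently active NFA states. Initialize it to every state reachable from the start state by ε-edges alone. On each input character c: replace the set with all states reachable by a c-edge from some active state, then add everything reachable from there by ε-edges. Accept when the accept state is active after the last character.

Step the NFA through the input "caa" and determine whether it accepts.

Answer: ACCEPT

Derivation:
S₀ = ε-closure({0}) = {0}
'c' @ 1: {1,2,3,4}  [accepting]
'a' @ 2: {3,4,5}  [accepting]
'a' @ 3: {3,4,5}  [accepting]
after full input: {3,4,5}  (accept=3 in)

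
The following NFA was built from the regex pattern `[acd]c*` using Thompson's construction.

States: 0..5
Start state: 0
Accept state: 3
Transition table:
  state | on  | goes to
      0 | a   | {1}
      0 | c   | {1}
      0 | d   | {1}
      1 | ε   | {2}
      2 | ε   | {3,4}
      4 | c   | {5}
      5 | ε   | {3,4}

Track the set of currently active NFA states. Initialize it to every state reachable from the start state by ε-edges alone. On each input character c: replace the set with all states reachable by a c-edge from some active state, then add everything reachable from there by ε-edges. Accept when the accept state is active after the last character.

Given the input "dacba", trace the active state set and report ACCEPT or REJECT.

S₀ = ε-closure({0}) = {0}
'd' @ 1: {1,2,3,4}  (accept∈set)
'a' @ 2: {}  — state set empty
rest 'cba' ignored (set empty)
after full input: {}  (accept=3 not in)

Answer: REJECT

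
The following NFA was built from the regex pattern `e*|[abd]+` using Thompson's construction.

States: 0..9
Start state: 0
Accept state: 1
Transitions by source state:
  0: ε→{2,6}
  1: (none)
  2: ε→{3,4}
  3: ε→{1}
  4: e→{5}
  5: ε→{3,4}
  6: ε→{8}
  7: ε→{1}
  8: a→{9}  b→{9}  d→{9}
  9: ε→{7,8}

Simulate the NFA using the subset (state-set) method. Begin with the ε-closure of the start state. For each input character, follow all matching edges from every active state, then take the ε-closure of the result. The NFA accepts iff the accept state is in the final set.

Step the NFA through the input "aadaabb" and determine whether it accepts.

Answer: ACCEPT

Trace:
initial (ε-close {0}): {0,1,2,3,4,6,8}
'a' @ 1: {1,7,8,9}  (accept∈set)
'a' @ 2: {1,7,8,9}  (accept∈set)
'd' @ 3: {1,7,8,9}  (accept∈set)
'a' @ 4: {1,7,8,9}  (accept∈set)
'a' @ 5: {1,7,8,9}  (accept∈set)
'b' @ 6: {1,7,8,9}  (accept∈set)
'b' @ 7: {1,7,8,9}  (accept∈set)
after full input: {1,7,8,9}  (accept=1 in)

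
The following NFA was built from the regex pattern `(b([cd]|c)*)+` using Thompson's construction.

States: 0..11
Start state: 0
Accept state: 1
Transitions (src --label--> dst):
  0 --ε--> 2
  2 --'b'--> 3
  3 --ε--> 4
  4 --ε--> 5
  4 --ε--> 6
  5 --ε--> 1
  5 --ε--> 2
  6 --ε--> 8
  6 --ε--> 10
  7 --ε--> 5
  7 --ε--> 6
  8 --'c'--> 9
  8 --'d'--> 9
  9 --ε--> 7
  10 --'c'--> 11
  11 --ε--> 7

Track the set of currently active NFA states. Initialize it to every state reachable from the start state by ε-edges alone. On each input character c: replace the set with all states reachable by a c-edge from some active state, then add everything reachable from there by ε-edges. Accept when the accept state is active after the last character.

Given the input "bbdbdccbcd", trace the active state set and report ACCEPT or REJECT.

S₀ = ε-closure({0}) = {0,2}
'b' @ 1: {1,2,3,4,5,6,8,10}  [accepting]
'b' @ 2: {1,2,3,4,5,6,8,10}  [accepting]
'd' @ 3: {1,2,5,6,7,8,9,10}  [accepting]
'b' @ 4: {1,2,3,4,5,6,8,10}  [accepting]
'd' @ 5: {1,2,5,6,7,8,9,10}  [accepting]
'c' @ 6: {1,2,5,6,7,8,9,10,11}  [accepting]
'c' @ 7: {1,2,5,6,7,8,9,10,11}  [accepting]
'b' @ 8: {1,2,3,4,5,6,8,10}  [accepting]
'c' @ 9: {1,2,5,6,7,8,9,10,11}  [accepting]
'd' @ 10: {1,2,5,6,7,8,9,10}  [accepting]
final: {1,2,5,6,7,8,9,10}; accept 1 in set

Answer: ACCEPT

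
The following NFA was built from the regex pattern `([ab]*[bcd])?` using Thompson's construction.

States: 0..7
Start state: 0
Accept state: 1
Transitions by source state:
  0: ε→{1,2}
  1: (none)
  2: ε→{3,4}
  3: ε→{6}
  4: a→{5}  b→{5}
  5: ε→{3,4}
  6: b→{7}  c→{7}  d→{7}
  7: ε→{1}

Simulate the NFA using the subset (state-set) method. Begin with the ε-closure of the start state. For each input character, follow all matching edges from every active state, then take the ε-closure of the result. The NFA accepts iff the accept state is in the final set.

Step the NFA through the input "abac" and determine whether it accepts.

Answer: ACCEPT

Trace:
initial (ε-close {0}): {0,1,2,3,4,6}
'a' @ 1: {3,4,5,6}
'b' @ 2: {1,3,4,5,6,7}  ✓accept
'a' @ 3: {3,4,5,6}
'c' @ 4: {1,7}  ✓accept
after full input: {1,7}  (accept=1 in)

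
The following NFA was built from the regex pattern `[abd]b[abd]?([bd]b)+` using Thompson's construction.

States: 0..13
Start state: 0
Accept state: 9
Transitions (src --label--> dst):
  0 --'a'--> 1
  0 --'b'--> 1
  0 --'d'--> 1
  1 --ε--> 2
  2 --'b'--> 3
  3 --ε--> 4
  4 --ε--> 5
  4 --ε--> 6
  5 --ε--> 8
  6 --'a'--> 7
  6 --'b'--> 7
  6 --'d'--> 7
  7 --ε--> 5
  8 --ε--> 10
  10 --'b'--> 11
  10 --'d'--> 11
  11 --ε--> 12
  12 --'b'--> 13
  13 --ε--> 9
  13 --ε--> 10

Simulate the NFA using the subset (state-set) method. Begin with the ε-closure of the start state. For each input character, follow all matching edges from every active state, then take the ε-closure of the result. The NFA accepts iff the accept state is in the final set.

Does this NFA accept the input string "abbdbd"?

initial (ε-close {0}): {0}
'a' @ 1: {1,2}
'b' @ 2: {3,4,5,6,8,10}
'b' @ 3: {5,7,8,10,11,12}
'd' @ 4: {11,12}
'b' @ 5: {9,10,13}  (accept∈set)
'd' @ 6: {11,12}
after full input: {11,12}  (accept=9 not in)

Answer: REJECT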